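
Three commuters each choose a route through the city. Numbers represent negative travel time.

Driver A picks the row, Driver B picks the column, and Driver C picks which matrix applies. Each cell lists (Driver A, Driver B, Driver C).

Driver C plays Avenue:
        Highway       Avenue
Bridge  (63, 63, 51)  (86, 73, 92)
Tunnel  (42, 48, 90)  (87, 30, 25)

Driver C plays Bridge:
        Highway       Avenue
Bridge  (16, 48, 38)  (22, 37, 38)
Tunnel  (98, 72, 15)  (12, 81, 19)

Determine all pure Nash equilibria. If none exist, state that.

No pure-strategy Nash equilibrium.

(Bridge, Highway, Avenue): Driver B can switch to Avenue (63 → 73). Not NE.
(Bridge, Highway, Bridge): Driver A can switch to Tunnel (16 → 98). Not NE.
(Bridge, Avenue, Avenue): Driver A can switch to Tunnel (86 → 87). Not NE.
(Bridge, Avenue, Bridge): Driver B can switch to Highway (37 → 48). Not NE.
(Tunnel, Highway, Avenue): Driver A can switch to Bridge (42 → 63). Not NE.
(Tunnel, Highway, Bridge): Driver B can switch to Avenue (72 → 81). Not NE.
(The remaining 2 profiles each have a profitable deviation by the same check.)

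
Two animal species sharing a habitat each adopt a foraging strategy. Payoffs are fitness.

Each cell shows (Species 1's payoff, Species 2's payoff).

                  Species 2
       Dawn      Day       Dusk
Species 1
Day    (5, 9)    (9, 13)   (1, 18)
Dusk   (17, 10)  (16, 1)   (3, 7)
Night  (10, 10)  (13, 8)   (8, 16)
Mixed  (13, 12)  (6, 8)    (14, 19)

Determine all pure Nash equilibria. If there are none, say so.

(Day, Dawn): Species 1 can switch to Dusk (5 → 17). Not NE.
(Day, Day): Species 1 can switch to Dusk (9 → 16). Not NE.
(Day, Dusk): Species 1 can switch to Dusk (1 → 3). Not NE.
(Dusk, Dawn): Species 1 gets 17, best alternative 13; Species 2 gets 10, best alternative 7. No profitable deviation — NE.
(Dusk, Day): Species 2 can switch to Dawn (1 → 10). Not NE.
(Dusk, Dusk): Species 1 can switch to Night (3 → 8). Not NE.
(Night, Dawn): Species 1 can switch to Dusk (10 → 17). Not NE.
(Night, Day): Species 1 can switch to Dusk (13 → 16). Not NE.
(Night, Dusk): Species 1 can switch to Mixed (8 → 14). Not NE.
(Mixed, Dawn): Species 1 can switch to Dusk (13 → 17). Not NE.
(Mixed, Day): Species 1 can switch to Day (6 → 9). Not NE.
(Mixed, Dusk): Species 1 gets 14, best alternative 8; Species 2 gets 19, best alternative 12. No profitable deviation — NE.

The pure Nash equilibria are (Dusk, Dawn), (Mixed, Dusk).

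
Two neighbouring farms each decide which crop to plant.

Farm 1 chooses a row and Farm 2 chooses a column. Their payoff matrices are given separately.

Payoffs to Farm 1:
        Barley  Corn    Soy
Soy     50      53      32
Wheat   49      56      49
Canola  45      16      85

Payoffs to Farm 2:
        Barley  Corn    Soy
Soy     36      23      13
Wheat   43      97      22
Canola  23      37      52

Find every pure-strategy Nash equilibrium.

(Soy, Barley): Farm 1 gets 50, best alternative 49; Farm 2 gets 36, best alternative 23. No profitable deviation — NE.
(Soy, Corn): Farm 1 can switch to Wheat (53 → 56). Not NE.
(Soy, Soy): Farm 1 can switch to Wheat (32 → 49). Not NE.
(Wheat, Barley): Farm 1 can switch to Soy (49 → 50). Not NE.
(Wheat, Corn): Farm 1 gets 56, best alternative 53; Farm 2 gets 97, best alternative 43. No profitable deviation — NE.
(Wheat, Soy): Farm 1 can switch to Canola (49 → 85). Not NE.
(Canola, Barley): Farm 1 can switch to Soy (45 → 50). Not NE.
(Canola, Corn): Farm 1 can switch to Soy (16 → 53). Not NE.
(Canola, Soy): Farm 1 gets 85, best alternative 49; Farm 2 gets 52, best alternative 37. No profitable deviation — NE.

The pure Nash equilibria are (Soy, Barley) and (Wheat, Corn) and (Canola, Soy).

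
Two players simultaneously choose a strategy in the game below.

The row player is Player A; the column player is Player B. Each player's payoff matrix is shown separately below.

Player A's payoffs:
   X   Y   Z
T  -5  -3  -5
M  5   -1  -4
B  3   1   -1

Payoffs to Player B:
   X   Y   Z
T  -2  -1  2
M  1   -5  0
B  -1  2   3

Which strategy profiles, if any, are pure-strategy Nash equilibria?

For each player, find the best response to each opponent profile; mutual best responses are the pure NE.
Player A against X: payoffs -5, 5, 3 → best response M.
Player A against Y: payoffs -3, -1, 1 → best response B.
Player A against Z: payoffs -5, -4, -1 → best response B.
Player B against T: payoffs -2, -1, 2 → best response Z.
Player B against M: payoffs 1, -5, 0 → best response X.
Player B against B: payoffs -1, 2, 3 → best response Z.
Mutual best responses: (M, X); (B, Z).

Pure-strategy Nash equilibria: (M, X); (B, Z)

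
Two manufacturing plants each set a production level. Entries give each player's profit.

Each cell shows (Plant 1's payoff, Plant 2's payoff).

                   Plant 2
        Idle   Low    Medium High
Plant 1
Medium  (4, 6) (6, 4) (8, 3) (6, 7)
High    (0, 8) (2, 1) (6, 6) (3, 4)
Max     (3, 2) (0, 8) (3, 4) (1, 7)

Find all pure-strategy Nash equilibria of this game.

Plant 1 against Idle: payoffs 4, 0, 3 → best response Medium.
Plant 1 against Low: payoffs 6, 2, 0 → best response Medium.
Plant 1 against Medium: payoffs 8, 6, 3 → best response Medium.
Plant 1 against High: payoffs 6, 3, 1 → best response Medium.
Plant 2 against Medium: payoffs 6, 4, 3, 7 → best response High.
Plant 2 against High: payoffs 8, 1, 6, 4 → best response Idle.
Plant 2 against Max: payoffs 2, 8, 4, 7 → best response Low.
Mutual best responses: (Medium, High).

(Medium, High)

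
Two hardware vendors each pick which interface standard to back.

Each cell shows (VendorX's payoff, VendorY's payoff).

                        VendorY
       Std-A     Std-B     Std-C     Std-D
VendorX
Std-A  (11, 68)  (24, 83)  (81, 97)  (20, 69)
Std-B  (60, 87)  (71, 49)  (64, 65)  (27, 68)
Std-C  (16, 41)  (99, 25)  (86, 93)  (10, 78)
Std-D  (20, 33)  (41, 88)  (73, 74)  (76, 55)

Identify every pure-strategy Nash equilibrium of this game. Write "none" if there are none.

(Std-B, Std-A); (Std-C, Std-C)

(Std-A, Std-A): VendorX can switch to Std-B (11 → 60). Not NE.
(Std-A, Std-B): VendorX can switch to Std-B (24 → 71). Not NE.
(Std-A, Std-C): VendorX can switch to Std-C (81 → 86). Not NE.
(Std-A, Std-D): VendorX can switch to Std-B (20 → 27). Not NE.
(Std-B, Std-A): VendorX gets 60, best alternative 20; VendorY gets 87, best alternative 68. No profitable deviation — NE.
(Std-B, Std-B): VendorX can switch to Std-C (71 → 99). Not NE.
(Std-B, Std-C): VendorX can switch to Std-A (64 → 81). Not NE.
(Std-B, Std-D): VendorX can switch to Std-D (27 → 76). Not NE.
(Std-C, Std-A): VendorX can switch to Std-B (16 → 60). Not NE.
(Std-C, Std-B): VendorY can switch to Std-A (25 → 41). Not NE.
(Std-C, Std-C): VendorX gets 86, best alternative 81; VendorY gets 93, best alternative 78. No profitable deviation — NE.
(Std-C, Std-D): VendorX can switch to Std-A (10 → 20). Not NE.
(Std-D, Std-A): VendorX can switch to Std-B (20 → 60). Not NE.
(Std-D, Std-B): VendorX can switch to Std-B (41 → 71). Not NE.
(The remaining 2 profiles each have a profitable deviation by the same check.)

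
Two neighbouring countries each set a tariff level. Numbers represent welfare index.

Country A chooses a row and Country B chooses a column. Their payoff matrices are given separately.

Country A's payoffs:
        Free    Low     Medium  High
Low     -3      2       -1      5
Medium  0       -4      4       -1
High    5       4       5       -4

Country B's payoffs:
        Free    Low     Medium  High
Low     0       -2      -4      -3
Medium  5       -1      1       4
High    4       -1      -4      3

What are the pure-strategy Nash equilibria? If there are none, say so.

Country A against Free: payoffs -3, 0, 5 → best response High.
Country A against Low: payoffs 2, -4, 4 → best response High.
Country A against Medium: payoffs -1, 4, 5 → best response High.
Country A against High: payoffs 5, -1, -4 → best response Low.
Country B against Low: payoffs 0, -2, -4, -3 → best response Free.
Country B against Medium: payoffs 5, -1, 1, 4 → best response Free.
Country B against High: payoffs 4, -1, -4, 3 → best response Free.
Mutual best responses: (High, Free).

(High, Free)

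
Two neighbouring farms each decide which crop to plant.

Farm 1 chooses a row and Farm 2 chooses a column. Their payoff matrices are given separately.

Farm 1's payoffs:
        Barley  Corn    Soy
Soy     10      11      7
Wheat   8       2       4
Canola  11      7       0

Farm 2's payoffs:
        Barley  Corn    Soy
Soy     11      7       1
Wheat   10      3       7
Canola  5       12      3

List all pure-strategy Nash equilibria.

Farm 1 against Barley: payoffs 10, 8, 11 → best response Canola.
Farm 1 against Corn: payoffs 11, 2, 7 → best response Soy.
Farm 1 against Soy: payoffs 7, 4, 0 → best response Soy.
Farm 2 against Soy: payoffs 11, 7, 1 → best response Barley.
Farm 2 against Wheat: payoffs 10, 3, 7 → best response Barley.
Farm 2 against Canola: payoffs 5, 12, 3 → best response Corn.
No profile is a mutual best response for all players.

There is no pure-strategy Nash equilibrium.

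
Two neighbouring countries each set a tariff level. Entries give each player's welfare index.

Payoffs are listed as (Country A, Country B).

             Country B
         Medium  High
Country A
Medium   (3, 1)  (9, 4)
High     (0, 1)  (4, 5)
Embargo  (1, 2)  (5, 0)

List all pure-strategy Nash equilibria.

The unique pure-strategy Nash equilibrium is (Medium, High).

Country A against Medium: payoffs 3, 0, 1 → best response Medium.
Country A against High: payoffs 9, 4, 5 → best response Medium.
Country B against Medium: payoffs 1, 4 → best response High.
Country B against High: payoffs 1, 5 → best response High.
Country B against Embargo: payoffs 2, 0 → best response Medium.
Mutual best responses: (Medium, High).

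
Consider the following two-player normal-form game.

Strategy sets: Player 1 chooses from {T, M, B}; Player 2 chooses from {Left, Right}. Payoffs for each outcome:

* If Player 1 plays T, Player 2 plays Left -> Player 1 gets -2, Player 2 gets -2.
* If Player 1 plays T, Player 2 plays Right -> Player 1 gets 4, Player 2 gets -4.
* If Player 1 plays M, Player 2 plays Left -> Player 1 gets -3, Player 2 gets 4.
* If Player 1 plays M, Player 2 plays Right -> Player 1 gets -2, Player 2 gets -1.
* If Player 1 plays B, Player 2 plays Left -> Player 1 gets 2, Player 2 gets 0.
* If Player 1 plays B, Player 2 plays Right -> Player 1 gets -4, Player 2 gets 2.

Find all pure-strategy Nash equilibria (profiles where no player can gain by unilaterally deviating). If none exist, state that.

Check each profile: it is a Nash equilibrium iff no player can strictly gain by switching unilaterally.
(T, Left): Player 1 can switch to B (-2 → 2). Not NE.
(T, Right): Player 2 can switch to Left (-4 → -2). Not NE.
(M, Left): Player 1 can switch to T (-3 → -2). Not NE.
(M, Right): Player 1 can switch to T (-2 → 4). Not NE.
(B, Left): Player 2 can switch to Right (0 → 2). Not NE.
(B, Right): Player 1 can switch to T (-4 → 4). Not NE.

none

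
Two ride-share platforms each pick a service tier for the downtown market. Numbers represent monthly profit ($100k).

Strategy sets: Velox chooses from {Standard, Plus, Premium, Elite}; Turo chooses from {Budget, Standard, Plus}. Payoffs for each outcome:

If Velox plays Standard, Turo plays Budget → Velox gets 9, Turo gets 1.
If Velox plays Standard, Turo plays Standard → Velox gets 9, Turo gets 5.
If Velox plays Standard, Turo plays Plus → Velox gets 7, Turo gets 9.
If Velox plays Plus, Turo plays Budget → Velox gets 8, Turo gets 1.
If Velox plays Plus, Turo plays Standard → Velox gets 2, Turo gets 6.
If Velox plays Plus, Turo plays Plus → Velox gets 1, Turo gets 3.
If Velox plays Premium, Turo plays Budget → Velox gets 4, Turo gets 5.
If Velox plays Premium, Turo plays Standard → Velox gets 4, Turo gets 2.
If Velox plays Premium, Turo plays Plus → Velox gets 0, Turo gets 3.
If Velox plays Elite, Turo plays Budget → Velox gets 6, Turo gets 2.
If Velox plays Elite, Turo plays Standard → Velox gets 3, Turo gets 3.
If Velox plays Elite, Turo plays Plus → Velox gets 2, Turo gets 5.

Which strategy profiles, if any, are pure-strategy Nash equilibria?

(Standard, Plus)

Velox against Budget: payoffs 9, 8, 4, 6 → best response Standard.
Velox against Standard: payoffs 9, 2, 4, 3 → best response Standard.
Velox against Plus: payoffs 7, 1, 0, 2 → best response Standard.
Turo against Standard: payoffs 1, 5, 9 → best response Plus.
Turo against Plus: payoffs 1, 6, 3 → best response Standard.
Turo against Premium: payoffs 5, 2, 3 → best response Budget.
Turo against Elite: payoffs 2, 3, 5 → best response Plus.
Mutual best responses: (Standard, Plus).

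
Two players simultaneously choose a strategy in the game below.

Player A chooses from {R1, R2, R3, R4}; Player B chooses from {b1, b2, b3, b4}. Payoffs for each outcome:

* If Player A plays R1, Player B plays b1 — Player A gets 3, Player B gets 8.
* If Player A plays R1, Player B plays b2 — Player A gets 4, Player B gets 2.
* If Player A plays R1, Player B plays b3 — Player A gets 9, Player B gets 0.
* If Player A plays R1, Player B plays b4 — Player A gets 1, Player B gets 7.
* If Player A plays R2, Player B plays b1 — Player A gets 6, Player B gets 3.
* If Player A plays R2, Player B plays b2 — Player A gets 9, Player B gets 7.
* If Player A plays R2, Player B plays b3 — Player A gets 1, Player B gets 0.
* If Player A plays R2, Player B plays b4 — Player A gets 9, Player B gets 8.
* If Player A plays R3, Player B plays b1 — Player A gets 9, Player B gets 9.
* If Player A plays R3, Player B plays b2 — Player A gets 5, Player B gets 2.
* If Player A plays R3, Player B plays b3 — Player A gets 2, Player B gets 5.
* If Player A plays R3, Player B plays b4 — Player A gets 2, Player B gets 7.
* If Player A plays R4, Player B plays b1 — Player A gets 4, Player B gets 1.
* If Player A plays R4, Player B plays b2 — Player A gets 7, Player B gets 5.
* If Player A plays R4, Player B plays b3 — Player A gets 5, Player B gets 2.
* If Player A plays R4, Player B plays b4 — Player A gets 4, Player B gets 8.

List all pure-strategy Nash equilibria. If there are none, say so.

(R2, b4), (R3, b1)

Mark each player's best response to every combination of opponents' strategies; a profile where every player is best-responding is a pure Nash equilibrium.
Player A against b1: payoffs 3, 6, 9, 4 → best response R3.
Player A against b2: payoffs 4, 9, 5, 7 → best response R2.
Player A against b3: payoffs 9, 1, 2, 5 → best response R1.
Player A against b4: payoffs 1, 9, 2, 4 → best response R2.
Player B against R1: payoffs 8, 2, 0, 7 → best response b1.
Player B against R2: payoffs 3, 7, 0, 8 → best response b4.
Player B against R3: payoffs 9, 2, 5, 7 → best response b1.
Player B against R4: payoffs 1, 5, 2, 8 → best response b4.
Mutual best responses: (R2, b4); (R3, b1).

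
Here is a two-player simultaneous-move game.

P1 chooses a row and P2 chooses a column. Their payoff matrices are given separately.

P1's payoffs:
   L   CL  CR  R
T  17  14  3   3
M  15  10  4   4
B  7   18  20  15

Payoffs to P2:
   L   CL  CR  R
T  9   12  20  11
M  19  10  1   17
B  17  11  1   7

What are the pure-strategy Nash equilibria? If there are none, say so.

There is no pure-strategy Nash equilibrium.

Mark each player's best response to every combination of opponents' strategies; a profile where every player is best-responding is a pure Nash equilibrium.
P1 against L: payoffs 17, 15, 7 → best response T.
P1 against CL: payoffs 14, 10, 18 → best response B.
P1 against CR: payoffs 3, 4, 20 → best response B.
P1 against R: payoffs 3, 4, 15 → best response B.
P2 against T: payoffs 9, 12, 20, 11 → best response CR.
P2 against M: payoffs 19, 10, 1, 17 → best response L.
P2 against B: payoffs 17, 11, 1, 7 → best response L.
No profile is a mutual best response for all players.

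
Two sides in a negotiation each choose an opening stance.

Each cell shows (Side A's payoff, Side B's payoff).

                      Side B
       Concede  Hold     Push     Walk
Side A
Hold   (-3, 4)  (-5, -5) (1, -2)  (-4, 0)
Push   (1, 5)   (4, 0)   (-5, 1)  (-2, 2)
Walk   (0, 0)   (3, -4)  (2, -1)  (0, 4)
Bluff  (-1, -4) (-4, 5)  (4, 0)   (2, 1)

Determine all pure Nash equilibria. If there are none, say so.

For each strategy profile, look for a profitable unilateral deviation.
(Hold, Concede): Side A can switch to Push (-3 → 1). Not NE.
(Hold, Hold): Side A can switch to Push (-5 → 4). Not NE.
(Hold, Push): Side A can switch to Walk (1 → 2). Not NE.
(Hold, Walk): Side A can switch to Push (-4 → -2). Not NE.
(Push, Concede): Side A gets 1, best alternative 0; Side B gets 5, best alternative 2. No profitable deviation — NE.
(Push, Hold): Side B can switch to Concede (0 → 5). Not NE.
(Push, Push): Side A can switch to Hold (-5 → 1). Not NE.
(Push, Walk): Side A can switch to Walk (-2 → 0). Not NE.
(Walk, Concede): Side A can switch to Push (0 → 1). Not NE.
(The remaining 7 profiles each have a profitable deviation by the same check.)

(Push, Concede)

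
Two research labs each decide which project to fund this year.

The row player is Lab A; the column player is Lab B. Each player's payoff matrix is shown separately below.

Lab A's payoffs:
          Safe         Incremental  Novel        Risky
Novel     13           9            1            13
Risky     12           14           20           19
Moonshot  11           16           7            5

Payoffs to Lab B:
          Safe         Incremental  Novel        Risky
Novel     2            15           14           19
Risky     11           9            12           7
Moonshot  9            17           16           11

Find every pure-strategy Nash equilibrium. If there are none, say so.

The pure Nash equilibria are (Risky, Novel) and (Moonshot, Incremental).

(Novel, Safe): Lab B can switch to Incremental (2 → 15). Not NE.
(Novel, Incremental): Lab A can switch to Risky (9 → 14). Not NE.
(Novel, Novel): Lab A can switch to Risky (1 → 20). Not NE.
(Novel, Risky): Lab A can switch to Risky (13 → 19). Not NE.
(Risky, Safe): Lab A can switch to Novel (12 → 13). Not NE.
(Risky, Incremental): Lab A can switch to Moonshot (14 → 16). Not NE.
(Risky, Novel): Lab A gets 20, best alternative 7; Lab B gets 12, best alternative 11. No profitable deviation — NE.
(Risky, Risky): Lab B can switch to Safe (7 → 11). Not NE.
(Moonshot, Safe): Lab A can switch to Novel (11 → 13). Not NE.
(Moonshot, Incremental): Lab A gets 16, best alternative 14; Lab B gets 17, best alternative 16. No profitable deviation — NE.
(The remaining 2 profiles each have a profitable deviation by the same check.)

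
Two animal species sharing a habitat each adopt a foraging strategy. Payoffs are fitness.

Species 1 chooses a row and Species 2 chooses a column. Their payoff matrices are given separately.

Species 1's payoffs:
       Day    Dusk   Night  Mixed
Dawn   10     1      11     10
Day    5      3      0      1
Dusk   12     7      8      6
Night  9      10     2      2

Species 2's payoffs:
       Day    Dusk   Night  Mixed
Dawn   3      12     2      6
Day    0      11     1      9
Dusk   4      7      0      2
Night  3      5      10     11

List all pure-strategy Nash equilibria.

none

Species 1 against Day: payoffs 10, 5, 12, 9 → best response Dusk.
Species 1 against Dusk: payoffs 1, 3, 7, 10 → best response Night.
Species 1 against Night: payoffs 11, 0, 8, 2 → best response Dawn.
Species 1 against Mixed: payoffs 10, 1, 6, 2 → best response Dawn.
Species 2 against Dawn: payoffs 3, 12, 2, 6 → best response Dusk.
Species 2 against Day: payoffs 0, 11, 1, 9 → best response Dusk.
Species 2 against Dusk: payoffs 4, 7, 0, 2 → best response Dusk.
Species 2 against Night: payoffs 3, 5, 10, 11 → best response Mixed.
No profile is a mutual best response for all players.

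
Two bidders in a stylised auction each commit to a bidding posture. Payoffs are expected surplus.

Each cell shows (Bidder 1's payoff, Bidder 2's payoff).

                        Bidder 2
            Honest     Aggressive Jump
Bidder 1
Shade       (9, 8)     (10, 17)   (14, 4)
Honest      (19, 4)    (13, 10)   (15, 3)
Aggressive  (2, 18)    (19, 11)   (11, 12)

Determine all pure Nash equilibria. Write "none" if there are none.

No pure-strategy Nash equilibrium.

Bidder 1 against Honest: payoffs 9, 19, 2 → best response Honest.
Bidder 1 against Aggressive: payoffs 10, 13, 19 → best response Aggressive.
Bidder 1 against Jump: payoffs 14, 15, 11 → best response Honest.
Bidder 2 against Shade: payoffs 8, 17, 4 → best response Aggressive.
Bidder 2 against Honest: payoffs 4, 10, 3 → best response Aggressive.
Bidder 2 against Aggressive: payoffs 18, 11, 12 → best response Honest.
No profile is a mutual best response for all players.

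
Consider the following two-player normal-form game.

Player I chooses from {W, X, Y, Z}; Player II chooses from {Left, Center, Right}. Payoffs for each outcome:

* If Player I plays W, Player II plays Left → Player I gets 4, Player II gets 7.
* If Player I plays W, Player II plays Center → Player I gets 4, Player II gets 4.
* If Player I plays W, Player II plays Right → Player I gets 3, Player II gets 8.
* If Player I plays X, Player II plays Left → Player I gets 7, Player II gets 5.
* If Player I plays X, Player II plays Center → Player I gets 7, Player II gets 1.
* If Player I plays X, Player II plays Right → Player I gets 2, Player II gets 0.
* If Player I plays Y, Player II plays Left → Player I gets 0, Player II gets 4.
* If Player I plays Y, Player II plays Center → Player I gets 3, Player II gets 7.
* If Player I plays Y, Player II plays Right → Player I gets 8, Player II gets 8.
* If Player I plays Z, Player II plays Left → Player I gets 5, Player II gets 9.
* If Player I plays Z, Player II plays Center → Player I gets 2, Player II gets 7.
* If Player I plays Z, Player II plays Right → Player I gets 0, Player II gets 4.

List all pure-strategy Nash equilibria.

(W, Left): Player I can switch to X (4 → 7). Not NE.
(W, Center): Player I can switch to X (4 → 7). Not NE.
(W, Right): Player I can switch to Y (3 → 8). Not NE.
(X, Left): Player I gets 7, best alternative 5; Player II gets 5, best alternative 1. No profitable deviation — NE.
(X, Center): Player II can switch to Left (1 → 5). Not NE.
(X, Right): Player I can switch to W (2 → 3). Not NE.
(Y, Left): Player I can switch to W (0 → 4). Not NE.
(Y, Center): Player I can switch to W (3 → 4). Not NE.
(Y, Right): Player I gets 8, best alternative 3; Player II gets 8, best alternative 7. No profitable deviation — NE.
(Z, Left): Player I can switch to X (5 → 7). Not NE.
(The remaining 2 profiles each have a profitable deviation by the same check.)

(X, Left); (Y, Right)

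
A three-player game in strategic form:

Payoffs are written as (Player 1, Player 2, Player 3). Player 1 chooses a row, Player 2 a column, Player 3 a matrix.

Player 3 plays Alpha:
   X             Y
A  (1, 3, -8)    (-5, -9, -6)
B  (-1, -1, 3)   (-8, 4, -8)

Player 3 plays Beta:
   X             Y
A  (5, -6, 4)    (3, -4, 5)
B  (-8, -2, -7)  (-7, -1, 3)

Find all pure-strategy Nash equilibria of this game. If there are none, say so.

(A, X, Alpha): Player 3 can switch to Beta (-8 → 4). Not NE.
(A, X, Beta): Player 2 can switch to Y (-6 → -4). Not NE.
(A, Y, Alpha): Player 2 can switch to X (-9 → 3). Not NE.
(A, Y, Beta): Player 1 gets 3, best alternative -7; Player 2 gets -4, best alternative -6; Player 3 gets 5, best alternative -6. No profitable deviation — NE.
(B, X, Alpha): Player 1 can switch to A (-1 → 1). Not NE.
(B, X, Beta): Player 1 can switch to A (-8 → 5). Not NE.
(B, Y, Alpha): Player 1 can switch to A (-8 → -5). Not NE.
(B, Y, Beta): Player 1 can switch to A (-7 → 3). Not NE.

Pure NE: (A, Y, Beta)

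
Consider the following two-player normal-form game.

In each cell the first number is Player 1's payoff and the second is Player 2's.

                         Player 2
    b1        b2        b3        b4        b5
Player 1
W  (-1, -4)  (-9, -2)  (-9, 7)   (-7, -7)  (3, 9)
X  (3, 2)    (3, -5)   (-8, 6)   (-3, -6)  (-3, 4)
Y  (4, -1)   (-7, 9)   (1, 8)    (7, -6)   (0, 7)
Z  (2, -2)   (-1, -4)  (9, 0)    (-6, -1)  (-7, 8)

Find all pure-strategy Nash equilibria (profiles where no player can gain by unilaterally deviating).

The unique pure-strategy Nash equilibrium is (W, b5).

Player 1 against b1: payoffs -1, 3, 4, 2 → best response Y.
Player 1 against b2: payoffs -9, 3, -7, -1 → best response X.
Player 1 against b3: payoffs -9, -8, 1, 9 → best response Z.
Player 1 against b4: payoffs -7, -3, 7, -6 → best response Y.
Player 1 against b5: payoffs 3, -3, 0, -7 → best response W.
Player 2 against W: payoffs -4, -2, 7, -7, 9 → best response b5.
Player 2 against X: payoffs 2, -5, 6, -6, 4 → best response b3.
Player 2 against Y: payoffs -1, 9, 8, -6, 7 → best response b2.
Player 2 against Z: payoffs -2, -4, 0, -1, 8 → best response b5.
Mutual best responses: (W, b5).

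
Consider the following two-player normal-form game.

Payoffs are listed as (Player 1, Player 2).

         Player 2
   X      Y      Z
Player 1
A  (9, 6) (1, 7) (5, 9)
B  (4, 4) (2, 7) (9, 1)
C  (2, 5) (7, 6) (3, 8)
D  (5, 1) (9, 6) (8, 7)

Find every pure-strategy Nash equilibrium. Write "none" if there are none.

For each strategy profile, look for a profitable unilateral deviation.
(A, X): Player 2 can switch to Y (6 → 7). Not NE.
(A, Y): Player 1 can switch to B (1 → 2). Not NE.
(A, Z): Player 1 can switch to B (5 → 9). Not NE.
(B, X): Player 1 can switch to A (4 → 9). Not NE.
(B, Y): Player 1 can switch to C (2 → 7). Not NE.
(B, Z): Player 2 can switch to X (1 → 4). Not NE.
(The remaining 6 profiles each have a profitable deviation by the same check.)

none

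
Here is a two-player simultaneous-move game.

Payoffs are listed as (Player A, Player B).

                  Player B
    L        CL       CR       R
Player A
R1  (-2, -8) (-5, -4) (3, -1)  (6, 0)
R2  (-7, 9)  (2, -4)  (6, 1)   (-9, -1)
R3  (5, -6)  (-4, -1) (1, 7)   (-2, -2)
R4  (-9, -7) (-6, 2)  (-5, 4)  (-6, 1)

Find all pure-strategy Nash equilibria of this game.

Pure NE: (R1, R)

(R1, L): Player A can switch to R3 (-2 → 5). Not NE.
(R1, CL): Player A can switch to R2 (-5 → 2). Not NE.
(R1, CR): Player A can switch to R2 (3 → 6). Not NE.
(R1, R): Player A gets 6, best alternative -2; Player B gets 0, best alternative -1. No profitable deviation — NE.
(R2, L): Player A can switch to R1 (-7 → -2). Not NE.
(R2, CL): Player B can switch to L (-4 → 9). Not NE.
(R2, CR): Player B can switch to L (1 → 9). Not NE.
(R2, R): Player A can switch to R1 (-9 → 6). Not NE.
(R3, L): Player B can switch to CL (-6 → -1). Not NE.
(R3, CL): Player A can switch to R2 (-4 → 2). Not NE.
(R3, CR): Player A can switch to R1 (1 → 3). Not NE.
(R3, R): Player A can switch to R1 (-2 → 6). Not NE.
(R4, L): Player A can switch to R1 (-9 → -2). Not NE.
(The remaining 3 profiles each have a profitable deviation by the same check.)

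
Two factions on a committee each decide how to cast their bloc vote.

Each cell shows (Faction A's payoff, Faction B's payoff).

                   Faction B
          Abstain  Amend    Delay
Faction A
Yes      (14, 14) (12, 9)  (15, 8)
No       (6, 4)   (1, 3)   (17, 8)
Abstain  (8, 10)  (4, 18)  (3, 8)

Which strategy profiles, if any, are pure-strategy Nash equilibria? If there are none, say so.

Check each profile: it is a Nash equilibrium iff no player can strictly gain by switching unilaterally.
(Yes, Abstain): Faction A gets 14, best alternative 8; Faction B gets 14, best alternative 9. No profitable deviation — NE.
(Yes, Amend): Faction B can switch to Abstain (9 → 14). Not NE.
(Yes, Delay): Faction A can switch to No (15 → 17). Not NE.
(No, Abstain): Faction A can switch to Yes (6 → 14). Not NE.
(No, Amend): Faction A can switch to Yes (1 → 12). Not NE.
(No, Delay): Faction A gets 17, best alternative 15; Faction B gets 8, best alternative 4. No profitable deviation — NE.
(Abstain, Abstain): Faction A can switch to Yes (8 → 14). Not NE.
(Abstain, Amend): Faction A can switch to Yes (4 → 12). Not NE.
(The remaining 1 profile has a profitable deviation by the same check.)

The pure Nash equilibria are (Yes, Abstain) and (No, Delay).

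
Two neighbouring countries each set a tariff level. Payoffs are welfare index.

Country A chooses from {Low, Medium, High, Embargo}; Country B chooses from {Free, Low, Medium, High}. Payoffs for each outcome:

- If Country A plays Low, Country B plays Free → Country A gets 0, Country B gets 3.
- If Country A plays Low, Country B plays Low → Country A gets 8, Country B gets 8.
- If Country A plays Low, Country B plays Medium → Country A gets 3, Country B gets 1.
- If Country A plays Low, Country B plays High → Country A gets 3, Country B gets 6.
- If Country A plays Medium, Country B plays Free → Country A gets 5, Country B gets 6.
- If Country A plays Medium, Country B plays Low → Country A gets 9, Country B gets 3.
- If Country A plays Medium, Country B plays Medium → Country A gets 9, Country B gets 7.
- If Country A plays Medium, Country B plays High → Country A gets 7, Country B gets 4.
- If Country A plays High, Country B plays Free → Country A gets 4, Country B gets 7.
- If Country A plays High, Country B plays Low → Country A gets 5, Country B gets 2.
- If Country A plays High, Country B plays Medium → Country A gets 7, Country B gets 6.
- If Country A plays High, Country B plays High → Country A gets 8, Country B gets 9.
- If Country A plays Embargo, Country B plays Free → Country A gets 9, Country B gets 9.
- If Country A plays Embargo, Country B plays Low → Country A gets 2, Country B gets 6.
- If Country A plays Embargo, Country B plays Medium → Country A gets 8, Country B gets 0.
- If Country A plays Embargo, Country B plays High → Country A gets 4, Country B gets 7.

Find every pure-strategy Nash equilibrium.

For each player, find the best response to each opponent profile; mutual best responses are the pure NE.
Country A against Free: payoffs 0, 5, 4, 9 → best response Embargo.
Country A against Low: payoffs 8, 9, 5, 2 → best response Medium.
Country A against Medium: payoffs 3, 9, 7, 8 → best response Medium.
Country A against High: payoffs 3, 7, 8, 4 → best response High.
Country B against Low: payoffs 3, 8, 1, 6 → best response Low.
Country B against Medium: payoffs 6, 3, 7, 4 → best response Medium.
Country B against High: payoffs 7, 2, 6, 9 → best response High.
Country B against Embargo: payoffs 9, 6, 0, 7 → best response Free.
Mutual best responses: (Medium, Medium); (High, High); (Embargo, Free).

(Medium, Medium) and (High, High) and (Embargo, Free)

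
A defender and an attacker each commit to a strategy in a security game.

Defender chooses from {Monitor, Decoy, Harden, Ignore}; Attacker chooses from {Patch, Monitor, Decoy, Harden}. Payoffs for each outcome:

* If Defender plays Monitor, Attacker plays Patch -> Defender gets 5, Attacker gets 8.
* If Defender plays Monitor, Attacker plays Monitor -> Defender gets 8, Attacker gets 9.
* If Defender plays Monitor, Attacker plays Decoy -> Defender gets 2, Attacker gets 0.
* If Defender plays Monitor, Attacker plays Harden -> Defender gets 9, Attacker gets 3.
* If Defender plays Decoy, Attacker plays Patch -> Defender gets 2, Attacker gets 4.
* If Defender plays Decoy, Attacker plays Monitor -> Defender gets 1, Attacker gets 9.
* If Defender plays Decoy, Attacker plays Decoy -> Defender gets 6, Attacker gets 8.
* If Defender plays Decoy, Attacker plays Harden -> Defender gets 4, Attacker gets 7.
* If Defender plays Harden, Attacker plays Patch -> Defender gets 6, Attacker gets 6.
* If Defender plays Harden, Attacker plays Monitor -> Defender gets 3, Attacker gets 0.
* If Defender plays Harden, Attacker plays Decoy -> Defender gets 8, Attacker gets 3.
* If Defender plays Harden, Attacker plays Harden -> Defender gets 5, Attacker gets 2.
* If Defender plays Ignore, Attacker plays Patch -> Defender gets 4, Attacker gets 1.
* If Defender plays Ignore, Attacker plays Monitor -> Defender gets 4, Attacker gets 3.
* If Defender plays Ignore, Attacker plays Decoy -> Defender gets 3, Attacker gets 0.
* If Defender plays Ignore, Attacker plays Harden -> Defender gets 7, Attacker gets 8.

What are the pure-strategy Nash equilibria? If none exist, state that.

(Monitor, Monitor) and (Harden, Patch)

Mark each player's best response to every combination of opponents' strategies; a profile where every player is best-responding is a pure Nash equilibrium.
Defender against Patch: payoffs 5, 2, 6, 4 → best response Harden.
Defender against Monitor: payoffs 8, 1, 3, 4 → best response Monitor.
Defender against Decoy: payoffs 2, 6, 8, 3 → best response Harden.
Defender against Harden: payoffs 9, 4, 5, 7 → best response Monitor.
Attacker against Monitor: payoffs 8, 9, 0, 3 → best response Monitor.
Attacker against Decoy: payoffs 4, 9, 8, 7 → best response Monitor.
Attacker against Harden: payoffs 6, 0, 3, 2 → best response Patch.
Attacker against Ignore: payoffs 1, 3, 0, 8 → best response Harden.
Mutual best responses: (Monitor, Monitor); (Harden, Patch).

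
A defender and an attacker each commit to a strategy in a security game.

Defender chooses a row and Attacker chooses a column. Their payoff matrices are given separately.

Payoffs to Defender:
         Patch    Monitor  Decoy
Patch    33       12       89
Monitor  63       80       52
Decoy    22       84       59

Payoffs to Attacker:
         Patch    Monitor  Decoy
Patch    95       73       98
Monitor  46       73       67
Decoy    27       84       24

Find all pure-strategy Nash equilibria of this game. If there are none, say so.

(Patch, Patch): Defender can switch to Monitor (33 → 63). Not NE.
(Patch, Monitor): Defender can switch to Monitor (12 → 80). Not NE.
(Patch, Decoy): Defender gets 89, best alternative 59; Attacker gets 98, best alternative 95. No profitable deviation — NE.
(Monitor, Patch): Attacker can switch to Monitor (46 → 73). Not NE.
(Monitor, Monitor): Defender can switch to Decoy (80 → 84). Not NE.
(Monitor, Decoy): Defender can switch to Patch (52 → 89). Not NE.
(Decoy, Patch): Defender can switch to Patch (22 → 33). Not NE.
(Decoy, Monitor): Defender gets 84, best alternative 80; Attacker gets 84, best alternative 27. No profitable deviation — NE.
(Decoy, Decoy): Defender can switch to Patch (59 → 89). Not NE.

Pure-strategy Nash equilibria: (Patch, Decoy) and (Decoy, Monitor)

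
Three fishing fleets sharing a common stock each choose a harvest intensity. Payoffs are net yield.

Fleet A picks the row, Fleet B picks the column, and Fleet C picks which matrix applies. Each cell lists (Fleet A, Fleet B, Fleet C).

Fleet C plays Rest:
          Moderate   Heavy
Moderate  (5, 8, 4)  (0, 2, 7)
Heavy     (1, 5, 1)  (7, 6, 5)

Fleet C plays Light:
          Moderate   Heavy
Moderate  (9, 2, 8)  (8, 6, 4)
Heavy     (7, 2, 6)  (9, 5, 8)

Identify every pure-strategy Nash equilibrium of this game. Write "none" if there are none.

(Heavy, Heavy, Light)

Fleet A against (Moderate, Rest): payoffs 5, 1 → best response Moderate.
Fleet A against (Moderate, Light): payoffs 9, 7 → best response Moderate.
Fleet A against (Heavy, Rest): payoffs 0, 7 → best response Heavy.
Fleet A against (Heavy, Light): payoffs 8, 9 → best response Heavy.
Fleet B against (Moderate, Rest): payoffs 8, 2 → best response Moderate.
Fleet B against (Moderate, Light): payoffs 2, 6 → best response Heavy.
Fleet B against (Heavy, Rest): payoffs 5, 6 → best response Heavy.
Fleet B against (Heavy, Light): payoffs 2, 5 → best response Heavy.
Fleet C against (Moderate, Moderate): payoffs 4, 8 → best response Light.
Fleet C against (Moderate, Heavy): payoffs 7, 4 → best response Rest.
Fleet C against (Heavy, Moderate): payoffs 1, 6 → best response Light.
Fleet C against (Heavy, Heavy): payoffs 5, 8 → best response Light.
Mutual best responses: (Heavy, Heavy, Light).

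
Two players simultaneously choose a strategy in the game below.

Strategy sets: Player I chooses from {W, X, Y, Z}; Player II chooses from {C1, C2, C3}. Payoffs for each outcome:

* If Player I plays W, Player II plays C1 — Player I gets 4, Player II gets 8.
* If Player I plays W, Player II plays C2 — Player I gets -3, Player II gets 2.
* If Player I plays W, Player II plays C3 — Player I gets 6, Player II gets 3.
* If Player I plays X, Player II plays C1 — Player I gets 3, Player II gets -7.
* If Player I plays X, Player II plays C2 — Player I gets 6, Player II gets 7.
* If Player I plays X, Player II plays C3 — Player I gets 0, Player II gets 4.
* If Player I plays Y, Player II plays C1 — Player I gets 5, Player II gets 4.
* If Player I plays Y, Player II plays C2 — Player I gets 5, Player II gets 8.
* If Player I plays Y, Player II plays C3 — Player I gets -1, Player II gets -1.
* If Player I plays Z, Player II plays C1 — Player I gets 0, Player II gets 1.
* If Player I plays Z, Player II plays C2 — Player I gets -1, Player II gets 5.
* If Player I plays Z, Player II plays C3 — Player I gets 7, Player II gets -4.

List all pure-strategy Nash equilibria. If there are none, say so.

The unique pure-strategy Nash equilibrium is (X, C2).

For each strategy profile, look for a profitable unilateral deviation.
(W, C1): Player I can switch to Y (4 → 5). Not NE.
(W, C2): Player I can switch to X (-3 → 6). Not NE.
(W, C3): Player I can switch to Z (6 → 7). Not NE.
(X, C1): Player I can switch to W (3 → 4). Not NE.
(X, C2): Player I gets 6, best alternative 5; Player II gets 7, best alternative 4. No profitable deviation — NE.
(X, C3): Player I can switch to W (0 → 6). Not NE.
(Y, C1): Player II can switch to C2 (4 → 8). Not NE.
(Y, C2): Player I can switch to X (5 → 6). Not NE.
(Y, C3): Player I can switch to W (-1 → 6). Not NE.
(The remaining 3 profiles each have a profitable deviation by the same check.)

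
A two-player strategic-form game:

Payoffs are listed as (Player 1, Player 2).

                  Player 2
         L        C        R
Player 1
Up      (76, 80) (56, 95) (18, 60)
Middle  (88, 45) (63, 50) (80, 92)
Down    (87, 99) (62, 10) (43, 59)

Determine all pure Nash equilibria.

The unique pure-strategy Nash equilibrium is (Middle, R).

Mark each player's best response to every combination of opponents' strategies; a profile where every player is best-responding is a pure Nash equilibrium.
Player 1 against L: payoffs 76, 88, 87 → best response Middle.
Player 1 against C: payoffs 56, 63, 62 → best response Middle.
Player 1 against R: payoffs 18, 80, 43 → best response Middle.
Player 2 against Up: payoffs 80, 95, 60 → best response C.
Player 2 against Middle: payoffs 45, 50, 92 → best response R.
Player 2 against Down: payoffs 99, 10, 59 → best response L.
Mutual best responses: (Middle, R).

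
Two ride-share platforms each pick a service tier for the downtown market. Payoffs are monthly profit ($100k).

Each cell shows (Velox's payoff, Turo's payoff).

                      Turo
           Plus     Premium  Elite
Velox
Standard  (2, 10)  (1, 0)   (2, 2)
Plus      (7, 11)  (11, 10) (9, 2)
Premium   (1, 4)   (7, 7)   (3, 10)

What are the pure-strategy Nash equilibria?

Check each profile: it is a Nash equilibrium iff no player can strictly gain by switching unilaterally.
(Standard, Plus): Velox can switch to Plus (2 → 7). Not NE.
(Standard, Premium): Velox can switch to Plus (1 → 11). Not NE.
(Standard, Elite): Velox can switch to Plus (2 → 9). Not NE.
(Plus, Plus): Velox gets 7, best alternative 2; Turo gets 11, best alternative 10. No profitable deviation — NE.
(Plus, Premium): Turo can switch to Plus (10 → 11). Not NE.
(Plus, Elite): Turo can switch to Plus (2 → 11). Not NE.
(Premium, Plus): Velox can switch to Standard (1 → 2). Not NE.
(Premium, Premium): Velox can switch to Plus (7 → 11). Not NE.
(Premium, Elite): Velox can switch to Plus (3 → 9). Not NE.

The unique pure-strategy Nash equilibrium is (Plus, Plus).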